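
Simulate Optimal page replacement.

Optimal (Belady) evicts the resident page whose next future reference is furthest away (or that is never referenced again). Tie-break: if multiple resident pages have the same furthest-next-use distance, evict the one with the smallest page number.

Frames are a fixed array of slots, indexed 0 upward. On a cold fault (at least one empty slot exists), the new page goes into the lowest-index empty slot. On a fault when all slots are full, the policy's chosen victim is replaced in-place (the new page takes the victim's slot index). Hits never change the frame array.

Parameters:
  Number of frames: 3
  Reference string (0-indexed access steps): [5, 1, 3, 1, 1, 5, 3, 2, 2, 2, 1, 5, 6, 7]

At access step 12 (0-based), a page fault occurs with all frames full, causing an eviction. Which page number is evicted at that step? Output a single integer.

Answer: 1

Derivation:
Step 0: ref 5 -> FAULT, frames=[5,-,-]
Step 1: ref 1 -> FAULT, frames=[5,1,-]
Step 2: ref 3 -> FAULT, frames=[5,1,3]
Step 3: ref 1 -> HIT, frames=[5,1,3]
Step 4: ref 1 -> HIT, frames=[5,1,3]
Step 5: ref 5 -> HIT, frames=[5,1,3]
Step 6: ref 3 -> HIT, frames=[5,1,3]
Step 7: ref 2 -> FAULT, evict 3, frames=[5,1,2]
Step 8: ref 2 -> HIT, frames=[5,1,2]
Step 9: ref 2 -> HIT, frames=[5,1,2]
Step 10: ref 1 -> HIT, frames=[5,1,2]
Step 11: ref 5 -> HIT, frames=[5,1,2]
Step 12: ref 6 -> FAULT, evict 1, frames=[5,6,2]
At step 12: evicted page 1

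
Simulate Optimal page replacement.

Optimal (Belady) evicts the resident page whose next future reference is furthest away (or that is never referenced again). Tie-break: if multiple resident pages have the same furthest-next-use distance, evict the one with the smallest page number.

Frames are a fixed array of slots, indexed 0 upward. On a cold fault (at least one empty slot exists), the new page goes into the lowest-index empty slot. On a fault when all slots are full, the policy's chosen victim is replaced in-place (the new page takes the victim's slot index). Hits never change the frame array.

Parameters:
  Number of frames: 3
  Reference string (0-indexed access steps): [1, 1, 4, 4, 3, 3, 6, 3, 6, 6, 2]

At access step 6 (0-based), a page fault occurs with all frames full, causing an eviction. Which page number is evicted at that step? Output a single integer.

Step 0: ref 1 -> FAULT, frames=[1,-,-]
Step 1: ref 1 -> HIT, frames=[1,-,-]
Step 2: ref 4 -> FAULT, frames=[1,4,-]
Step 3: ref 4 -> HIT, frames=[1,4,-]
Step 4: ref 3 -> FAULT, frames=[1,4,3]
Step 5: ref 3 -> HIT, frames=[1,4,3]
Step 6: ref 6 -> FAULT, evict 1, frames=[6,4,3]
At step 6: evicted page 1

Answer: 1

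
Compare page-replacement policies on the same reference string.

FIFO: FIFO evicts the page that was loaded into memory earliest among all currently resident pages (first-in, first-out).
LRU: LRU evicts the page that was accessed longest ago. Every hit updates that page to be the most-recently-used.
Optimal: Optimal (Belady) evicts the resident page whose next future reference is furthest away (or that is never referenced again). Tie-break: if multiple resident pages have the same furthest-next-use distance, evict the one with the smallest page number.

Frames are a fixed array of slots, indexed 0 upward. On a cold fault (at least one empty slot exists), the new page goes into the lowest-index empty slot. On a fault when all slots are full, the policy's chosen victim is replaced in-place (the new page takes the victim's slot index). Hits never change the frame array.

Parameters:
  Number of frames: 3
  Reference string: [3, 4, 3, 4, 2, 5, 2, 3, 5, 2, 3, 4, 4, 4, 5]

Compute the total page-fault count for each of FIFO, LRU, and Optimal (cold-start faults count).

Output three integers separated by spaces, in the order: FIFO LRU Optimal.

--- FIFO ---
  step 0: ref 3 -> FAULT, frames=[3,-,-] (faults so far: 1)
  step 1: ref 4 -> FAULT, frames=[3,4,-] (faults so far: 2)
  step 2: ref 3 -> HIT, frames=[3,4,-] (faults so far: 2)
  step 3: ref 4 -> HIT, frames=[3,4,-] (faults so far: 2)
  step 4: ref 2 -> FAULT, frames=[3,4,2] (faults so far: 3)
  step 5: ref 5 -> FAULT, evict 3, frames=[5,4,2] (faults so far: 4)
  step 6: ref 2 -> HIT, frames=[5,4,2] (faults so far: 4)
  step 7: ref 3 -> FAULT, evict 4, frames=[5,3,2] (faults so far: 5)
  step 8: ref 5 -> HIT, frames=[5,3,2] (faults so far: 5)
  step 9: ref 2 -> HIT, frames=[5,3,2] (faults so far: 5)
  step 10: ref 3 -> HIT, frames=[5,3,2] (faults so far: 5)
  step 11: ref 4 -> FAULT, evict 2, frames=[5,3,4] (faults so far: 6)
  step 12: ref 4 -> HIT, frames=[5,3,4] (faults so far: 6)
  step 13: ref 4 -> HIT, frames=[5,3,4] (faults so far: 6)
  step 14: ref 5 -> HIT, frames=[5,3,4] (faults so far: 6)
  FIFO total faults: 6
--- LRU ---
  step 0: ref 3 -> FAULT, frames=[3,-,-] (faults so far: 1)
  step 1: ref 4 -> FAULT, frames=[3,4,-] (faults so far: 2)
  step 2: ref 3 -> HIT, frames=[3,4,-] (faults so far: 2)
  step 3: ref 4 -> HIT, frames=[3,4,-] (faults so far: 2)
  step 4: ref 2 -> FAULT, frames=[3,4,2] (faults so far: 3)
  step 5: ref 5 -> FAULT, evict 3, frames=[5,4,2] (faults so far: 4)
  step 6: ref 2 -> HIT, frames=[5,4,2] (faults so far: 4)
  step 7: ref 3 -> FAULT, evict 4, frames=[5,3,2] (faults so far: 5)
  step 8: ref 5 -> HIT, frames=[5,3,2] (faults so far: 5)
  step 9: ref 2 -> HIT, frames=[5,3,2] (faults so far: 5)
  step 10: ref 3 -> HIT, frames=[5,3,2] (faults so far: 5)
  step 11: ref 4 -> FAULT, evict 5, frames=[4,3,2] (faults so far: 6)
  step 12: ref 4 -> HIT, frames=[4,3,2] (faults so far: 6)
  step 13: ref 4 -> HIT, frames=[4,3,2] (faults so far: 6)
  step 14: ref 5 -> FAULT, evict 2, frames=[4,3,5] (faults so far: 7)
  LRU total faults: 7
--- Optimal ---
  step 0: ref 3 -> FAULT, frames=[3,-,-] (faults so far: 1)
  step 1: ref 4 -> FAULT, frames=[3,4,-] (faults so far: 2)
  step 2: ref 3 -> HIT, frames=[3,4,-] (faults so far: 2)
  step 3: ref 4 -> HIT, frames=[3,4,-] (faults so far: 2)
  step 4: ref 2 -> FAULT, frames=[3,4,2] (faults so far: 3)
  step 5: ref 5 -> FAULT, evict 4, frames=[3,5,2] (faults so far: 4)
  step 6: ref 2 -> HIT, frames=[3,5,2] (faults so far: 4)
  step 7: ref 3 -> HIT, frames=[3,5,2] (faults so far: 4)
  step 8: ref 5 -> HIT, frames=[3,5,2] (faults so far: 4)
  step 9: ref 2 -> HIT, frames=[3,5,2] (faults so far: 4)
  step 10: ref 3 -> HIT, frames=[3,5,2] (faults so far: 4)
  step 11: ref 4 -> FAULT, evict 2, frames=[3,5,4] (faults so far: 5)
  step 12: ref 4 -> HIT, frames=[3,5,4] (faults so far: 5)
  step 13: ref 4 -> HIT, frames=[3,5,4] (faults so far: 5)
  step 14: ref 5 -> HIT, frames=[3,5,4] (faults so far: 5)
  Optimal total faults: 5

Answer: 6 7 5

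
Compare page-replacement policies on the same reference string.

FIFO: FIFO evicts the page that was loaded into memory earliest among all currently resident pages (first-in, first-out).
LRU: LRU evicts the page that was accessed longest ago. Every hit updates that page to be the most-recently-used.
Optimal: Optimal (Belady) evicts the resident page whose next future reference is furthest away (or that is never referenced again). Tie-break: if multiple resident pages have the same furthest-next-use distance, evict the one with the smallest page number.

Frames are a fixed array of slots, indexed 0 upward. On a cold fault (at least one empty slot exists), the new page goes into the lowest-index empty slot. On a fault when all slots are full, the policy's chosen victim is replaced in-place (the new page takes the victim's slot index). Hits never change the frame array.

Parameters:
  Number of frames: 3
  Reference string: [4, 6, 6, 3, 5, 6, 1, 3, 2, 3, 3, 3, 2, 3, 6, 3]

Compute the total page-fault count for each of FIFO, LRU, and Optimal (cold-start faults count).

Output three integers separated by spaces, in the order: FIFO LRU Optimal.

Answer: 8 8 6

Derivation:
--- FIFO ---
  step 0: ref 4 -> FAULT, frames=[4,-,-] (faults so far: 1)
  step 1: ref 6 -> FAULT, frames=[4,6,-] (faults so far: 2)
  step 2: ref 6 -> HIT, frames=[4,6,-] (faults so far: 2)
  step 3: ref 3 -> FAULT, frames=[4,6,3] (faults so far: 3)
  step 4: ref 5 -> FAULT, evict 4, frames=[5,6,3] (faults so far: 4)
  step 5: ref 6 -> HIT, frames=[5,6,3] (faults so far: 4)
  step 6: ref 1 -> FAULT, evict 6, frames=[5,1,3] (faults so far: 5)
  step 7: ref 3 -> HIT, frames=[5,1,3] (faults so far: 5)
  step 8: ref 2 -> FAULT, evict 3, frames=[5,1,2] (faults so far: 6)
  step 9: ref 3 -> FAULT, evict 5, frames=[3,1,2] (faults so far: 7)
  step 10: ref 3 -> HIT, frames=[3,1,2] (faults so far: 7)
  step 11: ref 3 -> HIT, frames=[3,1,2] (faults so far: 7)
  step 12: ref 2 -> HIT, frames=[3,1,2] (faults so far: 7)
  step 13: ref 3 -> HIT, frames=[3,1,2] (faults so far: 7)
  step 14: ref 6 -> FAULT, evict 1, frames=[3,6,2] (faults so far: 8)
  step 15: ref 3 -> HIT, frames=[3,6,2] (faults so far: 8)
  FIFO total faults: 8
--- LRU ---
  step 0: ref 4 -> FAULT, frames=[4,-,-] (faults so far: 1)
  step 1: ref 6 -> FAULT, frames=[4,6,-] (faults so far: 2)
  step 2: ref 6 -> HIT, frames=[4,6,-] (faults so far: 2)
  step 3: ref 3 -> FAULT, frames=[4,6,3] (faults so far: 3)
  step 4: ref 5 -> FAULT, evict 4, frames=[5,6,3] (faults so far: 4)
  step 5: ref 6 -> HIT, frames=[5,6,3] (faults so far: 4)
  step 6: ref 1 -> FAULT, evict 3, frames=[5,6,1] (faults so far: 5)
  step 7: ref 3 -> FAULT, evict 5, frames=[3,6,1] (faults so far: 6)
  step 8: ref 2 -> FAULT, evict 6, frames=[3,2,1] (faults so far: 7)
  step 9: ref 3 -> HIT, frames=[3,2,1] (faults so far: 7)
  step 10: ref 3 -> HIT, frames=[3,2,1] (faults so far: 7)
  step 11: ref 3 -> HIT, frames=[3,2,1] (faults so far: 7)
  step 12: ref 2 -> HIT, frames=[3,2,1] (faults so far: 7)
  step 13: ref 3 -> HIT, frames=[3,2,1] (faults so far: 7)
  step 14: ref 6 -> FAULT, evict 1, frames=[3,2,6] (faults so far: 8)
  step 15: ref 3 -> HIT, frames=[3,2,6] (faults so far: 8)
  LRU total faults: 8
--- Optimal ---
  step 0: ref 4 -> FAULT, frames=[4,-,-] (faults so far: 1)
  step 1: ref 6 -> FAULT, frames=[4,6,-] (faults so far: 2)
  step 2: ref 6 -> HIT, frames=[4,6,-] (faults so far: 2)
  step 3: ref 3 -> FAULT, frames=[4,6,3] (faults so far: 3)
  step 4: ref 5 -> FAULT, evict 4, frames=[5,6,3] (faults so far: 4)
  step 5: ref 6 -> HIT, frames=[5,6,3] (faults so far: 4)
  step 6: ref 1 -> FAULT, evict 5, frames=[1,6,3] (faults so far: 5)
  step 7: ref 3 -> HIT, frames=[1,6,3] (faults so far: 5)
  step 8: ref 2 -> FAULT, evict 1, frames=[2,6,3] (faults so far: 6)
  step 9: ref 3 -> HIT, frames=[2,6,3] (faults so far: 6)
  step 10: ref 3 -> HIT, frames=[2,6,3] (faults so far: 6)
  step 11: ref 3 -> HIT, frames=[2,6,3] (faults so far: 6)
  step 12: ref 2 -> HIT, frames=[2,6,3] (faults so far: 6)
  step 13: ref 3 -> HIT, frames=[2,6,3] (faults so far: 6)
  step 14: ref 6 -> HIT, frames=[2,6,3] (faults so far: 6)
  step 15: ref 3 -> HIT, frames=[2,6,3] (faults so far: 6)
  Optimal total faults: 6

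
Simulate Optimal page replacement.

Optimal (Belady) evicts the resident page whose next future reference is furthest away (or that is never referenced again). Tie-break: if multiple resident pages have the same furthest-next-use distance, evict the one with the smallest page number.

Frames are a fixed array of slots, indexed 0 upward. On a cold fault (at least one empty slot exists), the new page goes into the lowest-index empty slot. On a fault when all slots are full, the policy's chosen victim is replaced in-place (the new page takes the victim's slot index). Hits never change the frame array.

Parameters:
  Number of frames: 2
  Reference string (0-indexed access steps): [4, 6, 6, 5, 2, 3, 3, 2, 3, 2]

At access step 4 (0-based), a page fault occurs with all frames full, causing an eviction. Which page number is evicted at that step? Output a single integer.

Answer: 5

Derivation:
Step 0: ref 4 -> FAULT, frames=[4,-]
Step 1: ref 6 -> FAULT, frames=[4,6]
Step 2: ref 6 -> HIT, frames=[4,6]
Step 3: ref 5 -> FAULT, evict 4, frames=[5,6]
Step 4: ref 2 -> FAULT, evict 5, frames=[2,6]
At step 4: evicted page 5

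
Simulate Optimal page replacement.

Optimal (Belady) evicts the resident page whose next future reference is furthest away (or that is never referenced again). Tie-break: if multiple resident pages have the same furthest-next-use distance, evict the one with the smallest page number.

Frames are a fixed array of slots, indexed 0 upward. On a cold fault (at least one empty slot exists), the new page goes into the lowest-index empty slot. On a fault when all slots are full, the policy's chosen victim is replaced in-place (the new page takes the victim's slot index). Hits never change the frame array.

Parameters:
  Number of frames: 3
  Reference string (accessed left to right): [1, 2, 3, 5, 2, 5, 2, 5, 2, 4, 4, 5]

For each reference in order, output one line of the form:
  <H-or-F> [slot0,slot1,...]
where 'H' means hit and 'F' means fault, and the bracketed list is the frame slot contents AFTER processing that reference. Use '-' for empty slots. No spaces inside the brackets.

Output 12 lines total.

F [1,-,-]
F [1,2,-]
F [1,2,3]
F [5,2,3]
H [5,2,3]
H [5,2,3]
H [5,2,3]
H [5,2,3]
H [5,2,3]
F [5,4,3]
H [5,4,3]
H [5,4,3]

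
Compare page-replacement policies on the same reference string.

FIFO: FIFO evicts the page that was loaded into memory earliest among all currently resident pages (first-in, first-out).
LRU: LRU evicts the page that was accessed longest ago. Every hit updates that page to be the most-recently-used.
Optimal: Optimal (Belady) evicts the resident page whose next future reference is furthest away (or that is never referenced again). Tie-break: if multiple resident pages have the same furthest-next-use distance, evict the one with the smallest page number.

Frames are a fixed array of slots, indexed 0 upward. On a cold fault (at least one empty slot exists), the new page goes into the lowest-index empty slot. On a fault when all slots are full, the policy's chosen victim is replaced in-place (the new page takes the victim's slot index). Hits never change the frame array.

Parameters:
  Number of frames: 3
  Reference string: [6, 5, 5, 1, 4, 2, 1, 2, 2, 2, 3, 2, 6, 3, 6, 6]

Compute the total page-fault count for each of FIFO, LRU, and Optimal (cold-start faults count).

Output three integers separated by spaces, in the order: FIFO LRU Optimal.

--- FIFO ---
  step 0: ref 6 -> FAULT, frames=[6,-,-] (faults so far: 1)
  step 1: ref 5 -> FAULT, frames=[6,5,-] (faults so far: 2)
  step 2: ref 5 -> HIT, frames=[6,5,-] (faults so far: 2)
  step 3: ref 1 -> FAULT, frames=[6,5,1] (faults so far: 3)
  step 4: ref 4 -> FAULT, evict 6, frames=[4,5,1] (faults so far: 4)
  step 5: ref 2 -> FAULT, evict 5, frames=[4,2,1] (faults so far: 5)
  step 6: ref 1 -> HIT, frames=[4,2,1] (faults so far: 5)
  step 7: ref 2 -> HIT, frames=[4,2,1] (faults so far: 5)
  step 8: ref 2 -> HIT, frames=[4,2,1] (faults so far: 5)
  step 9: ref 2 -> HIT, frames=[4,2,1] (faults so far: 5)
  step 10: ref 3 -> FAULT, evict 1, frames=[4,2,3] (faults so far: 6)
  step 11: ref 2 -> HIT, frames=[4,2,3] (faults so far: 6)
  step 12: ref 6 -> FAULT, evict 4, frames=[6,2,3] (faults so far: 7)
  step 13: ref 3 -> HIT, frames=[6,2,3] (faults so far: 7)
  step 14: ref 6 -> HIT, frames=[6,2,3] (faults so far: 7)
  step 15: ref 6 -> HIT, frames=[6,2,3] (faults so far: 7)
  FIFO total faults: 7
--- LRU ---
  step 0: ref 6 -> FAULT, frames=[6,-,-] (faults so far: 1)
  step 1: ref 5 -> FAULT, frames=[6,5,-] (faults so far: 2)
  step 2: ref 5 -> HIT, frames=[6,5,-] (faults so far: 2)
  step 3: ref 1 -> FAULT, frames=[6,5,1] (faults so far: 3)
  step 4: ref 4 -> FAULT, evict 6, frames=[4,5,1] (faults so far: 4)
  step 5: ref 2 -> FAULT, evict 5, frames=[4,2,1] (faults so far: 5)
  step 6: ref 1 -> HIT, frames=[4,2,1] (faults so far: 5)
  step 7: ref 2 -> HIT, frames=[4,2,1] (faults so far: 5)
  step 8: ref 2 -> HIT, frames=[4,2,1] (faults so far: 5)
  step 9: ref 2 -> HIT, frames=[4,2,1] (faults so far: 5)
  step 10: ref 3 -> FAULT, evict 4, frames=[3,2,1] (faults so far: 6)
  step 11: ref 2 -> HIT, frames=[3,2,1] (faults so far: 6)
  step 12: ref 6 -> FAULT, evict 1, frames=[3,2,6] (faults so far: 7)
  step 13: ref 3 -> HIT, frames=[3,2,6] (faults so far: 7)
  step 14: ref 6 -> HIT, frames=[3,2,6] (faults so far: 7)
  step 15: ref 6 -> HIT, frames=[3,2,6] (faults so far: 7)
  LRU total faults: 7
--- Optimal ---
  step 0: ref 6 -> FAULT, frames=[6,-,-] (faults so far: 1)
  step 1: ref 5 -> FAULT, frames=[6,5,-] (faults so far: 2)
  step 2: ref 5 -> HIT, frames=[6,5,-] (faults so far: 2)
  step 3: ref 1 -> FAULT, frames=[6,5,1] (faults so far: 3)
  step 4: ref 4 -> FAULT, evict 5, frames=[6,4,1] (faults so far: 4)
  step 5: ref 2 -> FAULT, evict 4, frames=[6,2,1] (faults so far: 5)
  step 6: ref 1 -> HIT, frames=[6,2,1] (faults so far: 5)
  step 7: ref 2 -> HIT, frames=[6,2,1] (faults so far: 5)
  step 8: ref 2 -> HIT, frames=[6,2,1] (faults so far: 5)
  step 9: ref 2 -> HIT, frames=[6,2,1] (faults so far: 5)
  step 10: ref 3 -> FAULT, evict 1, frames=[6,2,3] (faults so far: 6)
  step 11: ref 2 -> HIT, frames=[6,2,3] (faults so far: 6)
  step 12: ref 6 -> HIT, frames=[6,2,3] (faults so far: 6)
  step 13: ref 3 -> HIT, frames=[6,2,3] (faults so far: 6)
  step 14: ref 6 -> HIT, frames=[6,2,3] (faults so far: 6)
  step 15: ref 6 -> HIT, frames=[6,2,3] (faults so far: 6)
  Optimal total faults: 6

Answer: 7 7 6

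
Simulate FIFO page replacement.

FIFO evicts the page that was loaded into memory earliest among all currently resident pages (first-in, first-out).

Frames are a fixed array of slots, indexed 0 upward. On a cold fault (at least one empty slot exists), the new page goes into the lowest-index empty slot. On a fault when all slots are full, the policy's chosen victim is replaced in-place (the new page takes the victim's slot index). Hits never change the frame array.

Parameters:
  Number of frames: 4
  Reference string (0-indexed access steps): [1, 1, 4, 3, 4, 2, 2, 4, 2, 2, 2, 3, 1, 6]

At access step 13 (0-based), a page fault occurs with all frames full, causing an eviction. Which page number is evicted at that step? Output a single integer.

Step 0: ref 1 -> FAULT, frames=[1,-,-,-]
Step 1: ref 1 -> HIT, frames=[1,-,-,-]
Step 2: ref 4 -> FAULT, frames=[1,4,-,-]
Step 3: ref 3 -> FAULT, frames=[1,4,3,-]
Step 4: ref 4 -> HIT, frames=[1,4,3,-]
Step 5: ref 2 -> FAULT, frames=[1,4,3,2]
Step 6: ref 2 -> HIT, frames=[1,4,3,2]
Step 7: ref 4 -> HIT, frames=[1,4,3,2]
Step 8: ref 2 -> HIT, frames=[1,4,3,2]
Step 9: ref 2 -> HIT, frames=[1,4,3,2]
Step 10: ref 2 -> HIT, frames=[1,4,3,2]
Step 11: ref 3 -> HIT, frames=[1,4,3,2]
Step 12: ref 1 -> HIT, frames=[1,4,3,2]
Step 13: ref 6 -> FAULT, evict 1, frames=[6,4,3,2]
At step 13: evicted page 1

Answer: 1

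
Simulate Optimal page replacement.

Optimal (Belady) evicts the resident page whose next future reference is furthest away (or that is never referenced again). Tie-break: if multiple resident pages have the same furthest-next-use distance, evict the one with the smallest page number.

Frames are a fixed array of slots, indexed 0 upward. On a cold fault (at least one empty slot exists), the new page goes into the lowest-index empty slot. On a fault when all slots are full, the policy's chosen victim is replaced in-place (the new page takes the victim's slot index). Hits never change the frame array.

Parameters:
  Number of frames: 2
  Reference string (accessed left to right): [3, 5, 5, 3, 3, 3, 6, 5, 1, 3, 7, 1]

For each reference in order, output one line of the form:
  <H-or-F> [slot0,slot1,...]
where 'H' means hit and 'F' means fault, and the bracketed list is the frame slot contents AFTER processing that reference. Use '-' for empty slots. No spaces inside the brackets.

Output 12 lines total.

F [3,-]
F [3,5]
H [3,5]
H [3,5]
H [3,5]
H [3,5]
F [6,5]
H [6,5]
F [6,1]
F [3,1]
F [7,1]
H [7,1]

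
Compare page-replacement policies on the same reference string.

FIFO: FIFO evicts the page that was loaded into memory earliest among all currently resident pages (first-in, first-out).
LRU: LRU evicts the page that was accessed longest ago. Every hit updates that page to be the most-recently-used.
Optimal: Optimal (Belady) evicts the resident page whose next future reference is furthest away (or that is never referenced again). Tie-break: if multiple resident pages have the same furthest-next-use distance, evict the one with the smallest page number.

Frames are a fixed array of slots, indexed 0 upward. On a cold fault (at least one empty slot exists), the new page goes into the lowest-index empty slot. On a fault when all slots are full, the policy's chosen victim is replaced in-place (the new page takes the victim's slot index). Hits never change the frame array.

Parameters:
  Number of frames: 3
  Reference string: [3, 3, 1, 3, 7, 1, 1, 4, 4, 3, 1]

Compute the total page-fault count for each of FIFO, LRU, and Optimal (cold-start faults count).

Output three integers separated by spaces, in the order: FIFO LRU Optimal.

Answer: 6 5 4

Derivation:
--- FIFO ---
  step 0: ref 3 -> FAULT, frames=[3,-,-] (faults so far: 1)
  step 1: ref 3 -> HIT, frames=[3,-,-] (faults so far: 1)
  step 2: ref 1 -> FAULT, frames=[3,1,-] (faults so far: 2)
  step 3: ref 3 -> HIT, frames=[3,1,-] (faults so far: 2)
  step 4: ref 7 -> FAULT, frames=[3,1,7] (faults so far: 3)
  step 5: ref 1 -> HIT, frames=[3,1,7] (faults so far: 3)
  step 6: ref 1 -> HIT, frames=[3,1,7] (faults so far: 3)
  step 7: ref 4 -> FAULT, evict 3, frames=[4,1,7] (faults so far: 4)
  step 8: ref 4 -> HIT, frames=[4,1,7] (faults so far: 4)
  step 9: ref 3 -> FAULT, evict 1, frames=[4,3,7] (faults so far: 5)
  step 10: ref 1 -> FAULT, evict 7, frames=[4,3,1] (faults so far: 6)
  FIFO total faults: 6
--- LRU ---
  step 0: ref 3 -> FAULT, frames=[3,-,-] (faults so far: 1)
  step 1: ref 3 -> HIT, frames=[3,-,-] (faults so far: 1)
  step 2: ref 1 -> FAULT, frames=[3,1,-] (faults so far: 2)
  step 3: ref 3 -> HIT, frames=[3,1,-] (faults so far: 2)
  step 4: ref 7 -> FAULT, frames=[3,1,7] (faults so far: 3)
  step 5: ref 1 -> HIT, frames=[3,1,7] (faults so far: 3)
  step 6: ref 1 -> HIT, frames=[3,1,7] (faults so far: 3)
  step 7: ref 4 -> FAULT, evict 3, frames=[4,1,7] (faults so far: 4)
  step 8: ref 4 -> HIT, frames=[4,1,7] (faults so far: 4)
  step 9: ref 3 -> FAULT, evict 7, frames=[4,1,3] (faults so far: 5)
  step 10: ref 1 -> HIT, frames=[4,1,3] (faults so far: 5)
  LRU total faults: 5
--- Optimal ---
  step 0: ref 3 -> FAULT, frames=[3,-,-] (faults so far: 1)
  step 1: ref 3 -> HIT, frames=[3,-,-] (faults so far: 1)
  step 2: ref 1 -> FAULT, frames=[3,1,-] (faults so far: 2)
  step 3: ref 3 -> HIT, frames=[3,1,-] (faults so far: 2)
  step 4: ref 7 -> FAULT, frames=[3,1,7] (faults so far: 3)
  step 5: ref 1 -> HIT, frames=[3,1,7] (faults so far: 3)
  step 6: ref 1 -> HIT, frames=[3,1,7] (faults so far: 3)
  step 7: ref 4 -> FAULT, evict 7, frames=[3,1,4] (faults so far: 4)
  step 8: ref 4 -> HIT, frames=[3,1,4] (faults so far: 4)
  step 9: ref 3 -> HIT, frames=[3,1,4] (faults so far: 4)
  step 10: ref 1 -> HIT, frames=[3,1,4] (faults so far: 4)
  Optimal total faults: 4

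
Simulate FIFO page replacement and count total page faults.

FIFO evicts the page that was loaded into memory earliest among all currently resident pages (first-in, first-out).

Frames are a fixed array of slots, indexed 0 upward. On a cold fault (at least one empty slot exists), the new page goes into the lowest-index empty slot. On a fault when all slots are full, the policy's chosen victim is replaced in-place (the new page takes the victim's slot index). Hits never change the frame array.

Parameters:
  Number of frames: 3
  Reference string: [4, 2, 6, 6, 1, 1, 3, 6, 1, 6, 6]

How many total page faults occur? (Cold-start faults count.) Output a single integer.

Step 0: ref 4 → FAULT, frames=[4,-,-]
Step 1: ref 2 → FAULT, frames=[4,2,-]
Step 2: ref 6 → FAULT, frames=[4,2,6]
Step 3: ref 6 → HIT, frames=[4,2,6]
Step 4: ref 1 → FAULT (evict 4), frames=[1,2,6]
Step 5: ref 1 → HIT, frames=[1,2,6]
Step 6: ref 3 → FAULT (evict 2), frames=[1,3,6]
Step 7: ref 6 → HIT, frames=[1,3,6]
Step 8: ref 1 → HIT, frames=[1,3,6]
Step 9: ref 6 → HIT, frames=[1,3,6]
Step 10: ref 6 → HIT, frames=[1,3,6]
Total faults: 5

Answer: 5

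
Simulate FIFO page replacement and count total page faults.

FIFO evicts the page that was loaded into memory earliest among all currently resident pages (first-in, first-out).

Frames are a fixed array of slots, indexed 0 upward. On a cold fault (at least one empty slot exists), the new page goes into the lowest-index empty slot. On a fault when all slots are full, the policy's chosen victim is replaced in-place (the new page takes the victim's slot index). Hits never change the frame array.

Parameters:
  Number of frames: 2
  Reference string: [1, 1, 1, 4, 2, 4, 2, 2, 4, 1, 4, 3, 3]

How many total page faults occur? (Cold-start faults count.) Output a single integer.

Step 0: ref 1 → FAULT, frames=[1,-]
Step 1: ref 1 → HIT, frames=[1,-]
Step 2: ref 1 → HIT, frames=[1,-]
Step 3: ref 4 → FAULT, frames=[1,4]
Step 4: ref 2 → FAULT (evict 1), frames=[2,4]
Step 5: ref 4 → HIT, frames=[2,4]
Step 6: ref 2 → HIT, frames=[2,4]
Step 7: ref 2 → HIT, frames=[2,4]
Step 8: ref 4 → HIT, frames=[2,4]
Step 9: ref 1 → FAULT (evict 4), frames=[2,1]
Step 10: ref 4 → FAULT (evict 2), frames=[4,1]
Step 11: ref 3 → FAULT (evict 1), frames=[4,3]
Step 12: ref 3 → HIT, frames=[4,3]
Total faults: 6

Answer: 6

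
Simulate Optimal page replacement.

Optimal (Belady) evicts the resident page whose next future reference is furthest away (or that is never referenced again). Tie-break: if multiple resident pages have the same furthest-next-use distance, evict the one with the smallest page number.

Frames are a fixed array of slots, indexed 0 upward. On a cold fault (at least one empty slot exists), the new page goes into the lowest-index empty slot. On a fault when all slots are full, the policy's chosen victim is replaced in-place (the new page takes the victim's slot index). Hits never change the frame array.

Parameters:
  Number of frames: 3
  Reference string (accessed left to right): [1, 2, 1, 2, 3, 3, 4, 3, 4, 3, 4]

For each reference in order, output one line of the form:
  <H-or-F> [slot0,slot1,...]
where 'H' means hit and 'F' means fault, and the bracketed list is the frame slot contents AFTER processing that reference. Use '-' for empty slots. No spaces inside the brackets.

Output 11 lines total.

F [1,-,-]
F [1,2,-]
H [1,2,-]
H [1,2,-]
F [1,2,3]
H [1,2,3]
F [4,2,3]
H [4,2,3]
H [4,2,3]
H [4,2,3]
H [4,2,3]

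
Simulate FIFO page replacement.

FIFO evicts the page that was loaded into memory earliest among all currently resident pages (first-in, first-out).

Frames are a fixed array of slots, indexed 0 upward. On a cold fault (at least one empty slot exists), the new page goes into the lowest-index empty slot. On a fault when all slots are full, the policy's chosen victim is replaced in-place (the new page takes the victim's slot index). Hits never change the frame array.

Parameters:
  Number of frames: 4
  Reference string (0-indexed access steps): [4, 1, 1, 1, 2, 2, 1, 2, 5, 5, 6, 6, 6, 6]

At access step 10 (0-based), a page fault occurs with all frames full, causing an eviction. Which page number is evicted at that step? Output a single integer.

Answer: 4

Derivation:
Step 0: ref 4 -> FAULT, frames=[4,-,-,-]
Step 1: ref 1 -> FAULT, frames=[4,1,-,-]
Step 2: ref 1 -> HIT, frames=[4,1,-,-]
Step 3: ref 1 -> HIT, frames=[4,1,-,-]
Step 4: ref 2 -> FAULT, frames=[4,1,2,-]
Step 5: ref 2 -> HIT, frames=[4,1,2,-]
Step 6: ref 1 -> HIT, frames=[4,1,2,-]
Step 7: ref 2 -> HIT, frames=[4,1,2,-]
Step 8: ref 5 -> FAULT, frames=[4,1,2,5]
Step 9: ref 5 -> HIT, frames=[4,1,2,5]
Step 10: ref 6 -> FAULT, evict 4, frames=[6,1,2,5]
At step 10: evicted page 4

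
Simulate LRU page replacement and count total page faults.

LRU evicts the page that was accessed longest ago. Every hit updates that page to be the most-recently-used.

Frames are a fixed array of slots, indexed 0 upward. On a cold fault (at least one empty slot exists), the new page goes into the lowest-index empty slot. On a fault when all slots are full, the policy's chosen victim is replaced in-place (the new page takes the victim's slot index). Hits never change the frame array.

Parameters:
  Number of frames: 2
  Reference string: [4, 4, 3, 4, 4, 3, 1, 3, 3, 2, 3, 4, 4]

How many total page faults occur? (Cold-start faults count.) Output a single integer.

Step 0: ref 4 → FAULT, frames=[4,-]
Step 1: ref 4 → HIT, frames=[4,-]
Step 2: ref 3 → FAULT, frames=[4,3]
Step 3: ref 4 → HIT, frames=[4,3]
Step 4: ref 4 → HIT, frames=[4,3]
Step 5: ref 3 → HIT, frames=[4,3]
Step 6: ref 1 → FAULT (evict 4), frames=[1,3]
Step 7: ref 3 → HIT, frames=[1,3]
Step 8: ref 3 → HIT, frames=[1,3]
Step 9: ref 2 → FAULT (evict 1), frames=[2,3]
Step 10: ref 3 → HIT, frames=[2,3]
Step 11: ref 4 → FAULT (evict 2), frames=[4,3]
Step 12: ref 4 → HIT, frames=[4,3]
Total faults: 5

Answer: 5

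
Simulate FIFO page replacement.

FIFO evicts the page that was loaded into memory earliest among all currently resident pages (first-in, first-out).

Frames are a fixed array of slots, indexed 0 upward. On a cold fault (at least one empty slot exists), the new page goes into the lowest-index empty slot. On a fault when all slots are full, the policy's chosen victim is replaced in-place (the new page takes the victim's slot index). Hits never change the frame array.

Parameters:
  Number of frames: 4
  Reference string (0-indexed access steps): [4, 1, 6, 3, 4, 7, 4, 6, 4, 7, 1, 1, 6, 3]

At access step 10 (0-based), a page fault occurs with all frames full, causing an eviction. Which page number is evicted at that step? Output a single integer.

Step 0: ref 4 -> FAULT, frames=[4,-,-,-]
Step 1: ref 1 -> FAULT, frames=[4,1,-,-]
Step 2: ref 6 -> FAULT, frames=[4,1,6,-]
Step 3: ref 3 -> FAULT, frames=[4,1,6,3]
Step 4: ref 4 -> HIT, frames=[4,1,6,3]
Step 5: ref 7 -> FAULT, evict 4, frames=[7,1,6,3]
Step 6: ref 4 -> FAULT, evict 1, frames=[7,4,6,3]
Step 7: ref 6 -> HIT, frames=[7,4,6,3]
Step 8: ref 4 -> HIT, frames=[7,4,6,3]
Step 9: ref 7 -> HIT, frames=[7,4,6,3]
Step 10: ref 1 -> FAULT, evict 6, frames=[7,4,1,3]
At step 10: evicted page 6

Answer: 6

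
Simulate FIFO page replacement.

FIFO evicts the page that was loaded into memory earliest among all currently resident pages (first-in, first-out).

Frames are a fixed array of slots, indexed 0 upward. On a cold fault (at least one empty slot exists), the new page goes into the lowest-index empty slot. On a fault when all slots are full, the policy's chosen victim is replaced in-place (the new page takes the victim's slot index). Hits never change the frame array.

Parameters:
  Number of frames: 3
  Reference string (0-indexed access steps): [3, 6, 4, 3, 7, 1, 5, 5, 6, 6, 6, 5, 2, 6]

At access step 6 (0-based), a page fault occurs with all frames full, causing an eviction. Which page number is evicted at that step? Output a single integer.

Answer: 4

Derivation:
Step 0: ref 3 -> FAULT, frames=[3,-,-]
Step 1: ref 6 -> FAULT, frames=[3,6,-]
Step 2: ref 4 -> FAULT, frames=[3,6,4]
Step 3: ref 3 -> HIT, frames=[3,6,4]
Step 4: ref 7 -> FAULT, evict 3, frames=[7,6,4]
Step 5: ref 1 -> FAULT, evict 6, frames=[7,1,4]
Step 6: ref 5 -> FAULT, evict 4, frames=[7,1,5]
At step 6: evicted page 4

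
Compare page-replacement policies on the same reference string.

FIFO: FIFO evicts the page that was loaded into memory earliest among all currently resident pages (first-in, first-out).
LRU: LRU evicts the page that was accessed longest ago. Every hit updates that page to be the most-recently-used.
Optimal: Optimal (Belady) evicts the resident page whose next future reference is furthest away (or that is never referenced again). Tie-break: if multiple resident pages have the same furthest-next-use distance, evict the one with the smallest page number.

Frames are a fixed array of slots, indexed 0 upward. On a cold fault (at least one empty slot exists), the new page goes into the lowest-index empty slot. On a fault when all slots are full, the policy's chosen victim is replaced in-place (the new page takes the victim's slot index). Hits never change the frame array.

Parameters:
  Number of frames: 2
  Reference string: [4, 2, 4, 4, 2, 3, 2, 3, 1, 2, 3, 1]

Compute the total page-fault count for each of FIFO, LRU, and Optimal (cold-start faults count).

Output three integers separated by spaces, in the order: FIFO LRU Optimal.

--- FIFO ---
  step 0: ref 4 -> FAULT, frames=[4,-] (faults so far: 1)
  step 1: ref 2 -> FAULT, frames=[4,2] (faults so far: 2)
  step 2: ref 4 -> HIT, frames=[4,2] (faults so far: 2)
  step 3: ref 4 -> HIT, frames=[4,2] (faults so far: 2)
  step 4: ref 2 -> HIT, frames=[4,2] (faults so far: 2)
  step 5: ref 3 -> FAULT, evict 4, frames=[3,2] (faults so far: 3)
  step 6: ref 2 -> HIT, frames=[3,2] (faults so far: 3)
  step 7: ref 3 -> HIT, frames=[3,2] (faults so far: 3)
  step 8: ref 1 -> FAULT, evict 2, frames=[3,1] (faults so far: 4)
  step 9: ref 2 -> FAULT, evict 3, frames=[2,1] (faults so far: 5)
  step 10: ref 3 -> FAULT, evict 1, frames=[2,3] (faults so far: 6)
  step 11: ref 1 -> FAULT, evict 2, frames=[1,3] (faults so far: 7)
  FIFO total faults: 7
--- LRU ---
  step 0: ref 4 -> FAULT, frames=[4,-] (faults so far: 1)
  step 1: ref 2 -> FAULT, frames=[4,2] (faults so far: 2)
  step 2: ref 4 -> HIT, frames=[4,2] (faults so far: 2)
  step 3: ref 4 -> HIT, frames=[4,2] (faults so far: 2)
  step 4: ref 2 -> HIT, frames=[4,2] (faults so far: 2)
  step 5: ref 3 -> FAULT, evict 4, frames=[3,2] (faults so far: 3)
  step 6: ref 2 -> HIT, frames=[3,2] (faults so far: 3)
  step 7: ref 3 -> HIT, frames=[3,2] (faults so far: 3)
  step 8: ref 1 -> FAULT, evict 2, frames=[3,1] (faults so far: 4)
  step 9: ref 2 -> FAULT, evict 3, frames=[2,1] (faults so far: 5)
  step 10: ref 3 -> FAULT, evict 1, frames=[2,3] (faults so far: 6)
  step 11: ref 1 -> FAULT, evict 2, frames=[1,3] (faults so far: 7)
  LRU total faults: 7
--- Optimal ---
  step 0: ref 4 -> FAULT, frames=[4,-] (faults so far: 1)
  step 1: ref 2 -> FAULT, frames=[4,2] (faults so far: 2)
  step 2: ref 4 -> HIT, frames=[4,2] (faults so far: 2)
  step 3: ref 4 -> HIT, frames=[4,2] (faults so far: 2)
  step 4: ref 2 -> HIT, frames=[4,2] (faults so far: 2)
  step 5: ref 3 -> FAULT, evict 4, frames=[3,2] (faults so far: 3)
  step 6: ref 2 -> HIT, frames=[3,2] (faults so far: 3)
  step 7: ref 3 -> HIT, frames=[3,2] (faults so far: 3)
  step 8: ref 1 -> FAULT, evict 3, frames=[1,2] (faults so far: 4)
  step 9: ref 2 -> HIT, frames=[1,2] (faults so far: 4)
  step 10: ref 3 -> FAULT, evict 2, frames=[1,3] (faults so far: 5)
  step 11: ref 1 -> HIT, frames=[1,3] (faults so far: 5)
  Optimal total faults: 5

Answer: 7 7 5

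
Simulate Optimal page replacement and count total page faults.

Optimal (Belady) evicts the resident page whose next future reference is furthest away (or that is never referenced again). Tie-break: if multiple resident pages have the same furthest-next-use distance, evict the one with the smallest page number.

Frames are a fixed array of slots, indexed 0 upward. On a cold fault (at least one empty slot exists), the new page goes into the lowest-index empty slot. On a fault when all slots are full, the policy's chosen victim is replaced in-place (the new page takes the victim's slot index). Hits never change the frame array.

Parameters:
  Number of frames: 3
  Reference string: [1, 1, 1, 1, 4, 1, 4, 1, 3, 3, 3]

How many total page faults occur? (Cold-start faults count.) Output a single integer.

Step 0: ref 1 → FAULT, frames=[1,-,-]
Step 1: ref 1 → HIT, frames=[1,-,-]
Step 2: ref 1 → HIT, frames=[1,-,-]
Step 3: ref 1 → HIT, frames=[1,-,-]
Step 4: ref 4 → FAULT, frames=[1,4,-]
Step 5: ref 1 → HIT, frames=[1,4,-]
Step 6: ref 4 → HIT, frames=[1,4,-]
Step 7: ref 1 → HIT, frames=[1,4,-]
Step 8: ref 3 → FAULT, frames=[1,4,3]
Step 9: ref 3 → HIT, frames=[1,4,3]
Step 10: ref 3 → HIT, frames=[1,4,3]
Total faults: 3

Answer: 3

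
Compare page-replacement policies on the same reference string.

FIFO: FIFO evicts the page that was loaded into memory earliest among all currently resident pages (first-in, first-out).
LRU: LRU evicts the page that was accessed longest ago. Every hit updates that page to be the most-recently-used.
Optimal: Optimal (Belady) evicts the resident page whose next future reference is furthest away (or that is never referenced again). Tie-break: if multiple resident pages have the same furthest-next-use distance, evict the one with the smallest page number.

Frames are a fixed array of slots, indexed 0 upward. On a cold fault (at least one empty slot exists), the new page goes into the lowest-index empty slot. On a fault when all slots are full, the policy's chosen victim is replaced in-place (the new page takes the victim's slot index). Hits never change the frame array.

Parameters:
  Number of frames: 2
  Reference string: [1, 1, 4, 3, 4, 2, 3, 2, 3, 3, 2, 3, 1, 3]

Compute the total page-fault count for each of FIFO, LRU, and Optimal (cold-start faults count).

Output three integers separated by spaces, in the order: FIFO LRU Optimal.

--- FIFO ---
  step 0: ref 1 -> FAULT, frames=[1,-] (faults so far: 1)
  step 1: ref 1 -> HIT, frames=[1,-] (faults so far: 1)
  step 2: ref 4 -> FAULT, frames=[1,4] (faults so far: 2)
  step 3: ref 3 -> FAULT, evict 1, frames=[3,4] (faults so far: 3)
  step 4: ref 4 -> HIT, frames=[3,4] (faults so far: 3)
  step 5: ref 2 -> FAULT, evict 4, frames=[3,2] (faults so far: 4)
  step 6: ref 3 -> HIT, frames=[3,2] (faults so far: 4)
  step 7: ref 2 -> HIT, frames=[3,2] (faults so far: 4)
  step 8: ref 3 -> HIT, frames=[3,2] (faults so far: 4)
  step 9: ref 3 -> HIT, frames=[3,2] (faults so far: 4)
  step 10: ref 2 -> HIT, frames=[3,2] (faults so far: 4)
  step 11: ref 3 -> HIT, frames=[3,2] (faults so far: 4)
  step 12: ref 1 -> FAULT, evict 3, frames=[1,2] (faults so far: 5)
  step 13: ref 3 -> FAULT, evict 2, frames=[1,3] (faults so far: 6)
  FIFO total faults: 6
--- LRU ---
  step 0: ref 1 -> FAULT, frames=[1,-] (faults so far: 1)
  step 1: ref 1 -> HIT, frames=[1,-] (faults so far: 1)
  step 2: ref 4 -> FAULT, frames=[1,4] (faults so far: 2)
  step 3: ref 3 -> FAULT, evict 1, frames=[3,4] (faults so far: 3)
  step 4: ref 4 -> HIT, frames=[3,4] (faults so far: 3)
  step 5: ref 2 -> FAULT, evict 3, frames=[2,4] (faults so far: 4)
  step 6: ref 3 -> FAULT, evict 4, frames=[2,3] (faults so far: 5)
  step 7: ref 2 -> HIT, frames=[2,3] (faults so far: 5)
  step 8: ref 3 -> HIT, frames=[2,3] (faults so far: 5)
  step 9: ref 3 -> HIT, frames=[2,3] (faults so far: 5)
  step 10: ref 2 -> HIT, frames=[2,3] (faults so far: 5)
  step 11: ref 3 -> HIT, frames=[2,3] (faults so far: 5)
  step 12: ref 1 -> FAULT, evict 2, frames=[1,3] (faults so far: 6)
  step 13: ref 3 -> HIT, frames=[1,3] (faults so far: 6)
  LRU total faults: 6
--- Optimal ---
  step 0: ref 1 -> FAULT, frames=[1,-] (faults so far: 1)
  step 1: ref 1 -> HIT, frames=[1,-] (faults so far: 1)
  step 2: ref 4 -> FAULT, frames=[1,4] (faults so far: 2)
  step 3: ref 3 -> FAULT, evict 1, frames=[3,4] (faults so far: 3)
  step 4: ref 4 -> HIT, frames=[3,4] (faults so far: 3)
  step 5: ref 2 -> FAULT, evict 4, frames=[3,2] (faults so far: 4)
  step 6: ref 3 -> HIT, frames=[3,2] (faults so far: 4)
  step 7: ref 2 -> HIT, frames=[3,2] (faults so far: 4)
  step 8: ref 3 -> HIT, frames=[3,2] (faults so far: 4)
  step 9: ref 3 -> HIT, frames=[3,2] (faults so far: 4)
  step 10: ref 2 -> HIT, frames=[3,2] (faults so far: 4)
  step 11: ref 3 -> HIT, frames=[3,2] (faults so far: 4)
  step 12: ref 1 -> FAULT, evict 2, frames=[3,1] (faults so far: 5)
  step 13: ref 3 -> HIT, frames=[3,1] (faults so far: 5)
  Optimal total faults: 5

Answer: 6 6 5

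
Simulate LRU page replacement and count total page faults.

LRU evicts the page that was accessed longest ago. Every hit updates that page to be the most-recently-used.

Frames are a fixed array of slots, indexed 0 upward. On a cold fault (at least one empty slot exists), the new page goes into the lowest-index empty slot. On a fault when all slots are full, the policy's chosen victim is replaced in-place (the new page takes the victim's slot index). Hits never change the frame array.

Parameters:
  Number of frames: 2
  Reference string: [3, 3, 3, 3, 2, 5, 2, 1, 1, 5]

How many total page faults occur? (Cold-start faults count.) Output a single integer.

Answer: 5

Derivation:
Step 0: ref 3 → FAULT, frames=[3,-]
Step 1: ref 3 → HIT, frames=[3,-]
Step 2: ref 3 → HIT, frames=[3,-]
Step 3: ref 3 → HIT, frames=[3,-]
Step 4: ref 2 → FAULT, frames=[3,2]
Step 5: ref 5 → FAULT (evict 3), frames=[5,2]
Step 6: ref 2 → HIT, frames=[5,2]
Step 7: ref 1 → FAULT (evict 5), frames=[1,2]
Step 8: ref 1 → HIT, frames=[1,2]
Step 9: ref 5 → FAULT (evict 2), frames=[1,5]
Total faults: 5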